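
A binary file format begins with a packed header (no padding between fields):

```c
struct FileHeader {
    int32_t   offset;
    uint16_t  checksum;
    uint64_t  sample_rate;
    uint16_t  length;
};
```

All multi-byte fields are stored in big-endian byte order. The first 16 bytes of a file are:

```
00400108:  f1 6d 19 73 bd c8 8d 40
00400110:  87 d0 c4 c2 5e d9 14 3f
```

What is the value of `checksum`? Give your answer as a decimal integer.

`checksum` follows `offset` (4 bytes), so it starts at byte offset 4 and occupies 2 bytes.
Bytes at offsets 4..5: BD C8.
Big-endian stores the most-significant byte at the lowest address.
The bytes are already most-significant first: 0xBDC8.
0xBDC8 = 48584.

48584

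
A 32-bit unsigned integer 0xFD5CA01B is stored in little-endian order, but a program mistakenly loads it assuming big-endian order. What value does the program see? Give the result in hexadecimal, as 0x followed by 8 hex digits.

Stored little-endian, the bytes at ascending addresses are 1B A0 5C FD.
Read back as big-endian, the last byte is least significant, giving 0x1BA05CFD.

0x1BA05CFD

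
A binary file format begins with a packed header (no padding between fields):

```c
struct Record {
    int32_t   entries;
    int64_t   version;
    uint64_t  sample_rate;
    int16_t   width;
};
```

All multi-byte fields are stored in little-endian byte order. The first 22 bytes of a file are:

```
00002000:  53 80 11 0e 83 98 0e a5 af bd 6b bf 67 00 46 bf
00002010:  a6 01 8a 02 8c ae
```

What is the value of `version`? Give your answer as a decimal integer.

-4653417227871151997

`version` follows `entries` (4 bytes), so it starts at byte offset 4 and occupies 8 bytes.
Bytes at offsets 4..11: 83 98 0E A5 AF BD 6B BF.
In little-endian order the low byte comes first in memory.
Reassemble most-significant byte first: BF 6B BD AF A5 0E 98 83 → 0xBF6BBDAFA50E9883.
Top bit is set, so as a signed 64-bit value this is 0xBF6BBDAFA50E9883 − 2^64 = -4653417227871151997.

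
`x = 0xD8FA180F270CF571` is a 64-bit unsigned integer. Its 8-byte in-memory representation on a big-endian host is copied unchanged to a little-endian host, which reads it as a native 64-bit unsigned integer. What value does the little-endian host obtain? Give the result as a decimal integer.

Stored big-endian, the bytes at ascending addresses are D8 FA 18 0F 27 0C F5 71.
Read back as little-endian, the first byte is least significant, giving 0x71F50C270F18FAD8.
0x71F50C270F18FAD8 = 8211482857476520664.

8211482857476520664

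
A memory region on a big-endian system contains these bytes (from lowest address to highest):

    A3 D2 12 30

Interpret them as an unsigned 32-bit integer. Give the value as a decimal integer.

2748453424

In big-endian order the high byte comes first in memory.
The bytes are already most-significant first: 0xA3D21230.
0xA3D21230 = 2748453424.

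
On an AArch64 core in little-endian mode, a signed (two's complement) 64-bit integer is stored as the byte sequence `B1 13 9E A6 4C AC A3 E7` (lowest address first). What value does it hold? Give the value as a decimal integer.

-1755369984531491919

In little-endian order the low byte comes first in memory.
Reassemble most-significant byte first: E7 A3 AC 4C A6 9E 13 B1 → 0xE7A3AC4CA69E13B1.
Top bit is set, so as a signed 64-bit value this is 0xE7A3AC4CA69E13B1 − 2^64 = -1755369984531491919.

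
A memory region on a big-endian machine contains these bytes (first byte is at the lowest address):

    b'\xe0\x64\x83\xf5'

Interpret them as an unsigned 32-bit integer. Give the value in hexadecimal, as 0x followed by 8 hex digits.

0xE06483F5

Big-endian stores the most-significant byte at the lowest address.
The bytes are already most-significant first: 0xE06483F5.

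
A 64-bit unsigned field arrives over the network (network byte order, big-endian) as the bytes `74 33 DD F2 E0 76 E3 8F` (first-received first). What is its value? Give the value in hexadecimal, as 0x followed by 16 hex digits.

In big-endian order the high byte comes first in memory.
The bytes are already most-significant first: 0x7433DDF2E076E38F.

0x7433DDF2E076E38F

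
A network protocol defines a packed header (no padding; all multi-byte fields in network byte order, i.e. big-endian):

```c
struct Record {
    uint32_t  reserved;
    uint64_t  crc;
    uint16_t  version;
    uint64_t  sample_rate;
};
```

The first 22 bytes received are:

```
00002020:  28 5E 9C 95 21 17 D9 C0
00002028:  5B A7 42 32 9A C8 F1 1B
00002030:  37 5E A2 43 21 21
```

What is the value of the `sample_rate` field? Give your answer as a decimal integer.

`sample_rate` follows `reserved` (4 B), `crc` (8 B), `version` (2 B), so it starts at offset 4 + 8 + 2 = 14 and occupies 8 bytes.
Bytes at offsets 14..21: F1 1B 37 5E A2 43 21 21.
Big-endian: lowest address holds the most-significant byte.
The bytes are already most-significant first: 0xF11B375EA2432121.
0xF11B375EA2432121 = 17373540867100582177.

17373540867100582177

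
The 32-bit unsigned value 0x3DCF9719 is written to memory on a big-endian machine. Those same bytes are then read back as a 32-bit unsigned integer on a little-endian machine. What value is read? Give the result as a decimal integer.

429379389

Stored big-endian, the bytes at ascending addresses are 3D CF 97 19.
Read back as little-endian, the first byte is least significant, giving 0x1997CF3D.
0x1997CF3D = 429379389.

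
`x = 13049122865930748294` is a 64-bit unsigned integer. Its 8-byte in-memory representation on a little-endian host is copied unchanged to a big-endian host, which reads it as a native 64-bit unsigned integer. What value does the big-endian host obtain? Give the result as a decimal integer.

9710107134649964469

13049122865930748294 in 64-bit hexadecimal is 0xB517CC1BFE3AC186.
Stored little-endian, the bytes at ascending addresses are 86 C1 3A FE 1B CC 17 B5.
Read back as big-endian, the last byte is least significant, giving 0x86C13AFE1BCC17B5.
0x86C13AFE1BCC17B5 = 9710107134649964469.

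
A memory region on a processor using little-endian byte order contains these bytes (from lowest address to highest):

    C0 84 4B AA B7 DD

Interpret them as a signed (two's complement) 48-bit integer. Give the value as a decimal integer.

Little-endian: lowest address holds the least-significant byte.
Reassemble most-significant byte first: DD B7 AA 4B 84 C0 → 0xDDB7AA4B84C0.
Top bit is set, so as a signed 48-bit value this is 0xDDB7AA4B84C0 − 2^48 = -37694070881088.

-37694070881088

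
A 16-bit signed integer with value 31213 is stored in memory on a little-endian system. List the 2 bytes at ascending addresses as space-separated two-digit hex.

ED 79

31213 in hexadecimal, padded to 16 bits, is 0x79ED.
Split into bytes (most-significant first): 79 ED.
Little-endian: lowest address holds the least-significant byte.
So at ascending addresses the bytes are ED 79.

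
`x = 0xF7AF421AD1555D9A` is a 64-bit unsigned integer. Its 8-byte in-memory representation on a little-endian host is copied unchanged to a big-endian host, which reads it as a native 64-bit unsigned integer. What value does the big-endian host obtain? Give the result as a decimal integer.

Stored little-endian, the bytes at ascending addresses are 9A 5D 55 D1 1A 42 AF F7.
Read back as big-endian, the last byte is least significant, giving 0x9A5D55D11A42AFF7.
0x9A5D55D11A42AFF7 = 11123141011252097015.

11123141011252097015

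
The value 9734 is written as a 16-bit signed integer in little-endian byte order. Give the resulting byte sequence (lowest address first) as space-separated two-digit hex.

9734 in hexadecimal, padded to 16 bits, is 0x2606.
Split into bytes (most-significant first): 26 06.
Little-endian: lowest address holds the least-significant byte.
So at ascending addresses the bytes are 06 26.

06 26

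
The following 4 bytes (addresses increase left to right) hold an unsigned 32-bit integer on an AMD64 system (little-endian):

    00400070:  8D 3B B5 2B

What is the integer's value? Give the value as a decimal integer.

Little-endian: lowest address holds the least-significant byte.
Reassemble most-significant byte first: 2B B5 3B 8D → 0x2BB53B8D.
0x2BB53B8D = 733297549.

733297549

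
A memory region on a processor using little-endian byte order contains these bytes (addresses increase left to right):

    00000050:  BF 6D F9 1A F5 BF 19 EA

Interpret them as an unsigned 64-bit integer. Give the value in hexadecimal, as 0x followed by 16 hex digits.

Little-endian: lowest address holds the least-significant byte.
Reassemble most-significant byte first: EA 19 BF F5 1A F9 6D BF → 0xEA19BFF51AF96DBF.

0xEA19BFF51AF96DBF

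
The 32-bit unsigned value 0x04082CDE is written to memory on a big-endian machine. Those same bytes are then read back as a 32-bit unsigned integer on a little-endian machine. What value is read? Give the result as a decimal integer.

3727427588

Stored big-endian, the bytes at ascending addresses are 04 08 2C DE.
Read back as little-endian, the first byte is least significant, giving 0xDE2C0804.
0xDE2C0804 = 3727427588.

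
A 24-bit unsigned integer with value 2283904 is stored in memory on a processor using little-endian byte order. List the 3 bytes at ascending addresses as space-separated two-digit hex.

80 D9 22

2283904 in hexadecimal, padded to 24 bits, is 0x22D980.
Split into bytes (most-significant first): 22 D9 80.
In little-endian order the low byte comes first in memory.
So at ascending addresses the bytes are 80 D9 22.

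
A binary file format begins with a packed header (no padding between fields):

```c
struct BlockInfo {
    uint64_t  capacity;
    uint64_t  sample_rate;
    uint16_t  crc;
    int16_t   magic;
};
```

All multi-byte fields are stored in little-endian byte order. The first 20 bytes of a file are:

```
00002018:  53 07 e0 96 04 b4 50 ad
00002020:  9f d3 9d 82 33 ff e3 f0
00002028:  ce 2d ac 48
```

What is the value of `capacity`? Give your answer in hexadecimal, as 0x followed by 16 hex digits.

`capacity` is the first field, at byte offset 0, occupying 8 bytes.
Bytes at offsets 0..7: 53 07 E0 96 04 B4 50 AD.
In little-endian order the low byte comes first in memory.
Reassemble most-significant byte first: AD 50 B4 04 96 E0 07 53 → 0xAD50B40496E00753.

0xAD50B40496E00753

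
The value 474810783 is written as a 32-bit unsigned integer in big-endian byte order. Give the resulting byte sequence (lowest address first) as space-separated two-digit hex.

1C 4D 09 9F

474810783 in hexadecimal, padded to 32 bits, is 0x1C4D099F.
Split into bytes (most-significant first): 1C 4D 09 9F.
Big-endian stores the most-significant byte at the lowest address.
So the memory order matches the most-significant-first order: 1C 4D 09 9F.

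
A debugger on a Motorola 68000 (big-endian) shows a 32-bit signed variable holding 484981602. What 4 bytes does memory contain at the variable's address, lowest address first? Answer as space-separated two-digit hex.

484981602 in hexadecimal, padded to 32 bits, is 0x1CE83B62.
Split into bytes (most-significant first): 1C E8 3B 62.
Big-endian stores the most-significant byte at the lowest address.
So the memory order matches the most-significant-first order: 1C E8 3B 62.

1C E8 3B 62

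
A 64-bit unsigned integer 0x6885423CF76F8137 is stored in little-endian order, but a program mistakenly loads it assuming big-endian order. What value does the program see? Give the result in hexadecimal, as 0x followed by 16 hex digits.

Stored little-endian, the bytes at ascending addresses are 37 81 6F F7 3C 42 85 68.
Read back as big-endian, the last byte is least significant, giving 0x37816FF73C428568.

0x37816FF73C428568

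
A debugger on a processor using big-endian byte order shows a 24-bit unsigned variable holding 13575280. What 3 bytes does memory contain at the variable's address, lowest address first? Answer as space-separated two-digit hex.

13575280 in hexadecimal, padded to 24 bits, is 0xCF2470.
Split into bytes (most-significant first): CF 24 70.
Big-endian: lowest address holds the most-significant byte.
So the memory order matches the most-significant-first order: CF 24 70.

CF 24 70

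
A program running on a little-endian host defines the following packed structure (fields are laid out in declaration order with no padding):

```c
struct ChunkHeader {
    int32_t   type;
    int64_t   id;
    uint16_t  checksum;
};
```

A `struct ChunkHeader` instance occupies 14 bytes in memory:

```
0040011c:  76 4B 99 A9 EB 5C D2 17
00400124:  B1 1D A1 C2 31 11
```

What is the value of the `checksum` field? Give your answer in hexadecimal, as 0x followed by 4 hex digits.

0x1131

`checksum` follows `type` (4 B), `id` (8 B), so it starts at offset 4 + 8 = 12 and occupies 2 bytes.
Bytes at offsets 12..13: 31 11.
Little-endian: lowest address holds the least-significant byte.
Reassemble most-significant byte first: 11 31 → 0x1131.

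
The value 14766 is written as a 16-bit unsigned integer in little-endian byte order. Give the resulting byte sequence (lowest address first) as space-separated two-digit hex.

14766 in hexadecimal, padded to 16 bits, is 0x39AE.
Split into bytes (most-significant first): 39 AE.
In little-endian order the low byte comes first in memory.
So at ascending addresses the bytes are AE 39.

AE 39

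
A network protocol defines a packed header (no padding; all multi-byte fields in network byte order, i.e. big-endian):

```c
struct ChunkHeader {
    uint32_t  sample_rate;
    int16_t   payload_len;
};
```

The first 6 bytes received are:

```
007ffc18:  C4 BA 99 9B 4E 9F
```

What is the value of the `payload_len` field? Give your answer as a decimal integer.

`payload_len` follows `sample_rate` (4 bytes), so it starts at byte offset 4 and occupies 2 bytes.
Bytes at offsets 4..5: 4E 9F.
Big-endian: lowest address holds the most-significant byte.
The bytes are already most-significant first: 0x4E9F.
0x4E9F = 20127.

20127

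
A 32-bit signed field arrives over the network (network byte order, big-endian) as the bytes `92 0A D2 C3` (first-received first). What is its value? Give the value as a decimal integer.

In big-endian order the high byte comes first in memory.
The bytes are already most-significant first: 0x920AD2C3.
Top bit is set, so as a signed 32-bit value this is 0x920AD2C3 − 2^32 = -1844784445.

-1844784445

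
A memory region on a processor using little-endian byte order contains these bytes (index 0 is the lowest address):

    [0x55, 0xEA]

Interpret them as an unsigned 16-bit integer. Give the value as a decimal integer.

Little-endian: lowest address holds the least-significant byte.
Reassemble most-significant byte first: EA 55 → 0xEA55.
0xEA55 = 59989.

59989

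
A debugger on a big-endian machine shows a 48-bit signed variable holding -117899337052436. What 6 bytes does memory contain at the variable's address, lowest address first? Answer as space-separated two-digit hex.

94 C5 6B E5 4E EC

Two's complement of -117899337052436 in 48 bits: 117899337052436 = 0x6B3A941AB114; invert → 0x94C56BE54EEB; add 1 → 0x94C56BE54EEC.
Split into bytes (most-significant first): 94 C5 6B E5 4E EC.
Big-endian stores the most-significant byte at the lowest address.
So the memory order matches the most-significant-first order: 94 C5 6B E5 4E EC.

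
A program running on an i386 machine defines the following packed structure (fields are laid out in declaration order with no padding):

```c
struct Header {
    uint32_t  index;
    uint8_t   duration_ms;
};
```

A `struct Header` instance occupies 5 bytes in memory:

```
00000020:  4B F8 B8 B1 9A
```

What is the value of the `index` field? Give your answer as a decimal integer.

`index` is the first field, at byte offset 0, occupying 4 bytes.
Bytes at offsets 0..3: 4B F8 B8 B1.
Little-endian stores the least-significant byte at the lowest address.
Reassemble most-significant byte first: B1 B8 F8 4B → 0xB1B8F84B.
0xB1B8F84B = 2981689419.

2981689419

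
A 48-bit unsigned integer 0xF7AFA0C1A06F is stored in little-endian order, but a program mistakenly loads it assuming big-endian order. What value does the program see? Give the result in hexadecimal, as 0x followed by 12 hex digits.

0x6FA0C1A0AFF7

Stored little-endian, the bytes at ascending addresses are 6F A0 C1 A0 AF F7.
Read back as big-endian, the last byte is least significant, giving 0x6FA0C1A0AFF7.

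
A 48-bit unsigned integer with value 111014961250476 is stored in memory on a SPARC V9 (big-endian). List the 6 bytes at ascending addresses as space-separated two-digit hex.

64 F7 AF 54 80 AC

111014961250476 in hexadecimal, padded to 48 bits, is 0x64F7AF5480AC.
Split into bytes (most-significant first): 64 F7 AF 54 80 AC.
Big-endian stores the most-significant byte at the lowest address.
So the memory order matches the most-significant-first order: 64 F7 AF 54 80 AC.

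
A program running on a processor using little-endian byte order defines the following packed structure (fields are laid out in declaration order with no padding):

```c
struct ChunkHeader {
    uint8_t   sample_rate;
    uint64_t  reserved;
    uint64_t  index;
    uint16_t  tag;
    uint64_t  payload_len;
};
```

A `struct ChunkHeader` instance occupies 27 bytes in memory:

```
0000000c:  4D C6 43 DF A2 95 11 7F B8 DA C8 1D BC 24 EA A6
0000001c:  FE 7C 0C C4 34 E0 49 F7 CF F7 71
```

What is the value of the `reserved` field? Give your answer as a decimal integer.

13294363959401333702

`reserved` follows `sample_rate` (1 byte), so it starts at byte offset 1 and occupies 8 bytes.
Bytes at offsets 1..8: C6 43 DF A2 95 11 7F B8.
Little-endian stores the least-significant byte at the lowest address.
Reassemble most-significant byte first: B8 7F 11 95 A2 DF 43 C6 → 0xB87F1195A2DF43C6.
0xB87F1195A2DF43C6 = 13294363959401333702.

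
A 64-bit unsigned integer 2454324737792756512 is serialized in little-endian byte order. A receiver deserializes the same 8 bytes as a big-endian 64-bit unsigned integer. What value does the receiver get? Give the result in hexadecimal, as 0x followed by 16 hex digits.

2454324737792756512 in 64-bit hexadecimal is 0x220F83586F974B20.
Stored little-endian, the bytes at ascending addresses are 20 4B 97 6F 58 83 0F 22.
Read back as big-endian, the last byte is least significant, giving 0x204B976F58830F22.

0x204B976F58830F22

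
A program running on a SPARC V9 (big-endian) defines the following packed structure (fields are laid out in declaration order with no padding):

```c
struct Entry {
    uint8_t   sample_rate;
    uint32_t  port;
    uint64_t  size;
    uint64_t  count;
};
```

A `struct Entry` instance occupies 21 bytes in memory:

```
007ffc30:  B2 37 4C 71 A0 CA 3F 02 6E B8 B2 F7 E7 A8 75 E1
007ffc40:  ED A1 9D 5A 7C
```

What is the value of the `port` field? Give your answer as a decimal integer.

`port` follows `sample_rate` (1 byte), so it starts at byte offset 1 and occupies 4 bytes.
Bytes at offsets 1..4: 37 4C 71 A0.
Big-endian stores the most-significant byte at the lowest address.
The bytes are already most-significant first: 0x374C71A0.
0x374C71A0 = 927756704.

927756704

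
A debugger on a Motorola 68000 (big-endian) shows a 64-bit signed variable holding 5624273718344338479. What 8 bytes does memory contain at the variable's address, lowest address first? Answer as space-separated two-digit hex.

5624273718344338479 in hexadecimal, padded to 64 bits, is 0x4E0D6F25ED7ACC2F.
Split into bytes (most-significant first): 4E 0D 6F 25 ED 7A CC 2F.
Big-endian stores the most-significant byte at the lowest address.
So the memory order matches the most-significant-first order: 4E 0D 6F 25 ED 7A CC 2F.

4E 0D 6F 25 ED 7A CC 2F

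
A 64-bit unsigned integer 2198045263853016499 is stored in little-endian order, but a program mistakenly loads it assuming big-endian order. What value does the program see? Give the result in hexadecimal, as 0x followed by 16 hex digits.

2198045263853016499 in 64-bit hexadecimal is 0x1E810685903055B3.
Stored little-endian, the bytes at ascending addresses are B3 55 30 90 85 06 81 1E.
Read back as big-endian, the last byte is least significant, giving 0xB35530908506811E.

0xB35530908506811E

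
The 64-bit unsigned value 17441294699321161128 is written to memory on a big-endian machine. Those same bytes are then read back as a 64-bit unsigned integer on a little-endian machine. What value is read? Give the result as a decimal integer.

17441294699321161128 in 64-bit hexadecimal is 0xF20BED1EFFF0F5A8.
Stored big-endian, the bytes at ascending addresses are F2 0B ED 1E FF F0 F5 A8.
Read back as little-endian, the first byte is least significant, giving 0xA8F5F0FF1EED0BF2.
0xA8F5F0FF1EED0BF2 = 12174902146192182258.

12174902146192182258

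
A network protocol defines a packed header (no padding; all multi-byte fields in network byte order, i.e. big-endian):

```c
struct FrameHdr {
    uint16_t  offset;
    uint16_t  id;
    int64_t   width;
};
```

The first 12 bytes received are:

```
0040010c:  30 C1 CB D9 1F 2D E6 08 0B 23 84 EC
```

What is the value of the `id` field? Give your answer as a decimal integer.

`id` follows `offset` (2 bytes), so it starts at byte offset 2 and occupies 2 bytes.
Bytes at offsets 2..3: CB D9.
Big-endian stores the most-significant byte at the lowest address.
The bytes are already most-significant first: 0xCBD9.
0xCBD9 = 52185.

52185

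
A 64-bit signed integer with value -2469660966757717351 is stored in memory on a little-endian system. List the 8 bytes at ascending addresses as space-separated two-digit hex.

Two's complement of -2469660966757717351 in 64 bits: 2469660966757717351 = 0x2245FF907F3DD567; invert → 0xDDBA006F80C22A98; add 1 → 0xDDBA006F80C22A99.
Split into bytes (most-significant first): DD BA 00 6F 80 C2 2A 99.
In little-endian order the low byte comes first in memory.
So at ascending addresses the bytes are 99 2A C2 80 6F 00 BA DD.

99 2A C2 80 6F 00 BA DD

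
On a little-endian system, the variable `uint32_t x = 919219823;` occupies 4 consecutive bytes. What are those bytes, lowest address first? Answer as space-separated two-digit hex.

6F 2E CA 36

919219823 in hexadecimal, padded to 32 bits, is 0x36CA2E6F.
Split into bytes (most-significant first): 36 CA 2E 6F.
Little-endian: lowest address holds the least-significant byte.
So at ascending addresses the bytes are 6F 2E CA 36.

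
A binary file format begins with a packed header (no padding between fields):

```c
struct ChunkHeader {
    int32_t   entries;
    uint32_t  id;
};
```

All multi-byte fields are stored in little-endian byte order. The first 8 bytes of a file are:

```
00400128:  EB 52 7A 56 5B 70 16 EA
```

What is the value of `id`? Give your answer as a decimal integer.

3927339099

`id` follows `entries` (4 bytes), so it starts at byte offset 4 and occupies 4 bytes.
Bytes at offsets 4..7: 5B 70 16 EA.
In little-endian order the low byte comes first in memory.
Reassemble most-significant byte first: EA 16 70 5B → 0xEA16705B.
0xEA16705B = 3927339099.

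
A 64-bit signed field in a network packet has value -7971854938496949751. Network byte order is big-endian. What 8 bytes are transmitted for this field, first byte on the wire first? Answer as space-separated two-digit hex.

Two's complement of -7971854938496949751 in 64 bits: 7971854938496949751 = 0x6EA1B7D4720DDDF7; invert → 0x915E482B8DF22208; add 1 → 0x915E482B8DF22209.
Split into bytes (most-significant first): 91 5E 48 2B 8D F2 22 09.
Big-endian: lowest address holds the most-significant byte.
So the memory order matches the most-significant-first order: 91 5E 48 2B 8D F2 22 09.

91 5E 48 2B 8D F2 22 09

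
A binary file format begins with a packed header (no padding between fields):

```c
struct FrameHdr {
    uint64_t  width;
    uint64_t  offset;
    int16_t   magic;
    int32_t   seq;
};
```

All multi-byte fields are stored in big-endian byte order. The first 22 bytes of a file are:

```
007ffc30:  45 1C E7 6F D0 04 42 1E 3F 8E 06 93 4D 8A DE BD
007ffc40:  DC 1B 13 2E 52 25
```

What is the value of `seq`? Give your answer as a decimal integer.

321802789

`seq` follows `width` (8 B), `offset` (8 B), `magic` (2 B), so it starts at offset 8 + 8 + 2 = 18 and occupies 4 bytes.
Bytes at offsets 18..21: 13 2E 52 25.
In big-endian order the high byte comes first in memory.
The bytes are already most-significant first: 0x132E5225.
0x132E5225 = 321802789.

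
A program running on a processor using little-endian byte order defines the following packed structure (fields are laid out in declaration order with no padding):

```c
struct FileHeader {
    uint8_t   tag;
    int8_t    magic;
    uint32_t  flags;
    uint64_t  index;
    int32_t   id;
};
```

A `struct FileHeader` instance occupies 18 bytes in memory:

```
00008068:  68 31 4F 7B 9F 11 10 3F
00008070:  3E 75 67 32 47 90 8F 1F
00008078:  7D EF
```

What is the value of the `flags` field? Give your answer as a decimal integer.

295664463

`flags` follows `tag` (1 B), `magic` (1 B), so it starts at offset 1 + 1 = 2 and occupies 4 bytes.
Bytes at offsets 2..5: 4F 7B 9F 11.
Little-endian stores the least-significant byte at the lowest address.
Reassemble most-significant byte first: 11 9F 7B 4F → 0x119F7B4F.
0x119F7B4F = 295664463.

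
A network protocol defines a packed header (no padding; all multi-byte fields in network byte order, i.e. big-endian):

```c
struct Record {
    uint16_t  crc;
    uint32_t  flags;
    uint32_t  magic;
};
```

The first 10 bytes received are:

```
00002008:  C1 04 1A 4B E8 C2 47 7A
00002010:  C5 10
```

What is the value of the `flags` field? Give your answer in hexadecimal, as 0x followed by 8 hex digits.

0x1A4BE8C2

`flags` follows `crc` (2 bytes), so it starts at byte offset 2 and occupies 4 bytes.
Bytes at offsets 2..5: 1A 4B E8 C2.
In big-endian order the high byte comes first in memory.
The bytes are already most-significant first: 0x1A4BE8C2.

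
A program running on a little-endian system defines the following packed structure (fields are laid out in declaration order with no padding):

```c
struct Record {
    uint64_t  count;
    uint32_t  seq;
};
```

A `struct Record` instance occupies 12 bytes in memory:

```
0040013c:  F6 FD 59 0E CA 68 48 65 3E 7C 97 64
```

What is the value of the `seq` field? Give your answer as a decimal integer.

1687649342

`seq` follows `count` (8 bytes), so it starts at byte offset 8 and occupies 4 bytes.
Bytes at offsets 8..11: 3E 7C 97 64.
In little-endian order the low byte comes first in memory.
Reassemble most-significant byte first: 64 97 7C 3E → 0x64977C3E.
0x64977C3E = 1687649342.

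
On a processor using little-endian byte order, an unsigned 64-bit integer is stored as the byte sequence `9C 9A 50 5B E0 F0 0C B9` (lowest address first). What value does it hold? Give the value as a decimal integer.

13334297443132545692

Little-endian: lowest address holds the least-significant byte.
Reassemble most-significant byte first: B9 0C F0 E0 5B 50 9A 9C → 0xB90CF0E05B509A9C.
0xB90CF0E05B509A9C = 13334297443132545692.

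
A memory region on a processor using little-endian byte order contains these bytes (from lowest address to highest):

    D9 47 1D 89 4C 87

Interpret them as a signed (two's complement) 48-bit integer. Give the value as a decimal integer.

-132712189048871

In little-endian order the low byte comes first in memory.
Reassemble most-significant byte first: 87 4C 89 1D 47 D9 → 0x874C891D47D9.
Top bit is set, so as a signed 48-bit value this is 0x874C891D47D9 − 2^48 = -132712189048871.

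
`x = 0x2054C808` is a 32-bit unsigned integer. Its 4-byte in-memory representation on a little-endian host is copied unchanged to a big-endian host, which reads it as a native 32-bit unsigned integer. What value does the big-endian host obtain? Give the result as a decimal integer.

147346464

Stored little-endian, the bytes at ascending addresses are 08 C8 54 20.
Read back as big-endian, the last byte is least significant, giving 0x08C85420.
0x08C85420 = 147346464.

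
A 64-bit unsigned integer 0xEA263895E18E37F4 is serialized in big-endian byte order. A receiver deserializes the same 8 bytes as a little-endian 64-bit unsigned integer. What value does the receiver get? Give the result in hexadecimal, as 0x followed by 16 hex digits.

0xF4378EE1953826EA

Stored big-endian, the bytes at ascending addresses are EA 26 38 95 E1 8E 37 F4.
Read back as little-endian, the first byte is least significant, giving 0xF4378EE1953826EA.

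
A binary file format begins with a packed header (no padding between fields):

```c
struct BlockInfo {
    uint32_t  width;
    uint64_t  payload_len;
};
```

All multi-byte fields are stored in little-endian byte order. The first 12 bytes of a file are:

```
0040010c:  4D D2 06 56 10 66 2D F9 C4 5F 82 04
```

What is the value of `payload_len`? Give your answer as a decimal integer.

324927422722827792

`payload_len` follows `width` (4 bytes), so it starts at byte offset 4 and occupies 8 bytes.
Bytes at offsets 4..11: 10 66 2D F9 C4 5F 82 04.
In little-endian order the low byte comes first in memory.
Reassemble most-significant byte first: 04 82 5F C4 F9 2D 66 10 → 0x04825FC4F92D6610.
0x04825FC4F92D6610 = 324927422722827792.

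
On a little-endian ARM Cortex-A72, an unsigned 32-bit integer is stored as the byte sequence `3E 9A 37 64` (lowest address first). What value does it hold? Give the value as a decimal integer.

1681365566

In little-endian order the low byte comes first in memory.
Reassemble most-significant byte first: 64 37 9A 3E → 0x64379A3E.
0x64379A3E = 1681365566.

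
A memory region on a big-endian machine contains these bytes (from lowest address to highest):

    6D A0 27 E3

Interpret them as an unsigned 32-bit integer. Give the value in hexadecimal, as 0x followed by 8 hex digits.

0x6DA027E3

In big-endian order the high byte comes first in memory.
The bytes are already most-significant first: 0x6DA027E3.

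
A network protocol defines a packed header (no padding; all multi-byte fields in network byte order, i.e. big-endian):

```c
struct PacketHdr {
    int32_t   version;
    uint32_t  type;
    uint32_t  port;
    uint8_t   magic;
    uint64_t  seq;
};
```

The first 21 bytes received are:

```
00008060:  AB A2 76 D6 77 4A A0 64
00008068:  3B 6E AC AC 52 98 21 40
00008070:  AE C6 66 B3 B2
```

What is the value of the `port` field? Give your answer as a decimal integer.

`port` follows `version` (4 B), `type` (4 B), so it starts at offset 4 + 4 = 8 and occupies 4 bytes.
Bytes at offsets 8..11: 3B 6E AC AC.
In big-endian order the high byte comes first in memory.
The bytes are already most-significant first: 0x3B6EACAC.
0x3B6EACAC = 997108908.

997108908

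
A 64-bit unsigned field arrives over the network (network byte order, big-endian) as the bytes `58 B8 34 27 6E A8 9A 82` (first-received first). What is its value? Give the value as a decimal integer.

Big-endian: lowest address holds the most-significant byte.
The bytes are already most-significant first: 0x58B834276EA89A82.
0x58B834276EA89A82 = 6392917015017331330.

6392917015017331330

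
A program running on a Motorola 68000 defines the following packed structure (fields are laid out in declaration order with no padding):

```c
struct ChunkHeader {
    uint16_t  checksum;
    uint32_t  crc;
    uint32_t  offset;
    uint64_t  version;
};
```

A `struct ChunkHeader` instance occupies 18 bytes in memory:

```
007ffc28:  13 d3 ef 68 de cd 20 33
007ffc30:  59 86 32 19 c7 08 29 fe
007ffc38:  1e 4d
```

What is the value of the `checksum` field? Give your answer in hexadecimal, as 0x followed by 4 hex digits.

0x13D3

`checksum` is the first field, at byte offset 0, occupying 2 bytes.
Bytes at offsets 0..1: 13 D3.
In big-endian order the high byte comes first in memory.
The bytes are already most-significant first: 0x13D3.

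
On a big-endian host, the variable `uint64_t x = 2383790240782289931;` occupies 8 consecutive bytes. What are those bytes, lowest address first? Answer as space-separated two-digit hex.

21 14 EC 98 18 DF 0C 0B

2383790240782289931 in hexadecimal, padded to 64 bits, is 0x2114EC9818DF0C0B.
Split into bytes (most-significant first): 21 14 EC 98 18 DF 0C 0B.
Big-endian stores the most-significant byte at the lowest address.
So the memory order matches the most-significant-first order: 21 14 EC 98 18 DF 0C 0B.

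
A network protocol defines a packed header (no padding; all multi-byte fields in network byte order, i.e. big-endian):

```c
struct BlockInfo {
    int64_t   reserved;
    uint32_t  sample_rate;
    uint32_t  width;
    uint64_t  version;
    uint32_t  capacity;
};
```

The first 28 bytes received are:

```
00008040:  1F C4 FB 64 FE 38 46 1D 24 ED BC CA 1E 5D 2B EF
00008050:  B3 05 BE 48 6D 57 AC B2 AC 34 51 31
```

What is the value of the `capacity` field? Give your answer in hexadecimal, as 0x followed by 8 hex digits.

0xAC345131

`capacity` follows `reserved` (8 B), `sample_rate` (4 B), `width` (4 B), `version` (8 B), so it starts at offset 8 + 4 + 4 + 8 = 24 and occupies 4 bytes.
Bytes at offsets 24..27: AC 34 51 31.
Big-endian stores the most-significant byte at the lowest address.
The bytes are already most-significant first: 0xAC345131.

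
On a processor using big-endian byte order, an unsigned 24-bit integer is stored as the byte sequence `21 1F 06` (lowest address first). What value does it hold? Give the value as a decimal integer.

Big-endian: lowest address holds the most-significant byte.
The bytes are already most-significant first: 0x211F06.
0x211F06 = 2170630.

2170630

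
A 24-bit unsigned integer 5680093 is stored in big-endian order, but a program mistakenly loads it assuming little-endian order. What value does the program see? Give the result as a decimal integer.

5680093 in 24-bit hexadecimal is 0x56ABDD.
Stored big-endian, the bytes at ascending addresses are 56 AB DD.
Read back as little-endian, the first byte is least significant, giving 0xDDAB56.
0xDDAB56 = 14527318.

14527318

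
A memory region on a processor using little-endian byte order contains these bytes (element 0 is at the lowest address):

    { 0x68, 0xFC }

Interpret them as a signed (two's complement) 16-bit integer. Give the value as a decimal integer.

-920

In little-endian order the low byte comes first in memory.
Reassemble most-significant byte first: FC 68 → 0xFC68.
Top bit is set, so as a signed 16-bit value this is 0xFC68 − 2^16 = -920.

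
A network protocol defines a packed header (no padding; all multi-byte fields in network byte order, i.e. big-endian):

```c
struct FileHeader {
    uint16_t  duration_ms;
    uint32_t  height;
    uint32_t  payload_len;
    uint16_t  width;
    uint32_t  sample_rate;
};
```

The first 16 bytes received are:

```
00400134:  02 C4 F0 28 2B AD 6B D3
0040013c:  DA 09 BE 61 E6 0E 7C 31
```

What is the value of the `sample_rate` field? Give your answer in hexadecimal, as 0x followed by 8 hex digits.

`sample_rate` follows `duration_ms` (2 B), `height` (4 B), `payload_len` (4 B), `width` (2 B), so it starts at offset 2 + 4 + 4 + 2 = 12 and occupies 4 bytes.
Bytes at offsets 12..15: E6 0E 7C 31.
Big-endian: lowest address holds the most-significant byte.
The bytes are already most-significant first: 0xE60E7C31.

0xE60E7C31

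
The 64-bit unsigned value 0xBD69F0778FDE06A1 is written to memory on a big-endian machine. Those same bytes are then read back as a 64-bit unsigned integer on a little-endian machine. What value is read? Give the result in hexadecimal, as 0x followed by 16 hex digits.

0xA106DE8F77F069BD

Stored big-endian, the bytes at ascending addresses are BD 69 F0 77 8F DE 06 A1.
Read back as little-endian, the first byte is least significant, giving 0xA106DE8F77F069BD.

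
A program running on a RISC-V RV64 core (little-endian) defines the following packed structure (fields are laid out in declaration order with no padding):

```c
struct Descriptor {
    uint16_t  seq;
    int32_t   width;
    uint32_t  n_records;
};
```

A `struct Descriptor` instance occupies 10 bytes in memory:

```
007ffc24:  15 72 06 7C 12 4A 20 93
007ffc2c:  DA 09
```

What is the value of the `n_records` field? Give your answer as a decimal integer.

165319456

`n_records` follows `seq` (2 B), `width` (4 B), so it starts at offset 2 + 4 = 6 and occupies 4 bytes.
Bytes at offsets 6..9: 20 93 DA 09.
Little-endian stores the least-significant byte at the lowest address.
Reassemble most-significant byte first: 09 DA 93 20 → 0x09DA9320.
0x09DA9320 = 165319456.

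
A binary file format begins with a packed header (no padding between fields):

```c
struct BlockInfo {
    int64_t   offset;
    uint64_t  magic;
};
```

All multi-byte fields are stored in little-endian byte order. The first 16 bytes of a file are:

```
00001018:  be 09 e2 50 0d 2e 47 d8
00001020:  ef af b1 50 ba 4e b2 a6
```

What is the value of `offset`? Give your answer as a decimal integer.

`offset` is the first field, at byte offset 0, occupying 8 bytes.
Bytes at offsets 0..7: BE 09 E2 50 0D 2E 47 D8.
Little-endian: lowest address holds the least-significant byte.
Reassemble most-significant byte first: D8 47 2E 0D 50 E2 09 BE → 0xD8472E0D50E209BE.
Top bit is set, so as a signed 64-bit value this is 0xD8472E0D50E209BE − 2^64 = -2862268403444217410.

-2862268403444217410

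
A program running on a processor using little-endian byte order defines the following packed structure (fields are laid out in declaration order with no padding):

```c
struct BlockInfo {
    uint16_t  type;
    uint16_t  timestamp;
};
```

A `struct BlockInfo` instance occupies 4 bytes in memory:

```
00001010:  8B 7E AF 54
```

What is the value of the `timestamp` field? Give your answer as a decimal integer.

`timestamp` follows `type` (2 bytes), so it starts at byte offset 2 and occupies 2 bytes.
Bytes at offsets 2..3: AF 54.
Little-endian stores the least-significant byte at the lowest address.
Reassemble most-significant byte first: 54 AF → 0x54AF.
0x54AF = 21679.

21679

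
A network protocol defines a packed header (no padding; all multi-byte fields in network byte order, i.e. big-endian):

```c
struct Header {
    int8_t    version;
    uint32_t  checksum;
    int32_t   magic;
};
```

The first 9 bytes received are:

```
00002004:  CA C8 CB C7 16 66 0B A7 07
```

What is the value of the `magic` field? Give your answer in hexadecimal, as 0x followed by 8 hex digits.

0x660BA707

`magic` follows `version` (1 B), `checksum` (4 B), so it starts at offset 1 + 4 = 5 and occupies 4 bytes.
Bytes at offsets 5..8: 66 0B A7 07.
In big-endian order the high byte comes first in memory.
The bytes are already most-significant first: 0x660BA707.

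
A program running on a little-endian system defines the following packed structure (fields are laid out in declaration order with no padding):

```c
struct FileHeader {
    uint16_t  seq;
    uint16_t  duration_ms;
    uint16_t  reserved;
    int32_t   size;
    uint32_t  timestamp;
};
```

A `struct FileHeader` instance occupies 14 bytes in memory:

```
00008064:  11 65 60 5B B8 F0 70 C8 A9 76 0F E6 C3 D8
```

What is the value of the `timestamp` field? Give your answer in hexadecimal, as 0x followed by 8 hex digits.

`timestamp` follows `seq` (2 B), `duration_ms` (2 B), `reserved` (2 B), `size` (4 B), so it starts at offset 2 + 2 + 2 + 4 = 10 and occupies 4 bytes.
Bytes at offsets 10..13: 0F E6 C3 D8.
Little-endian stores the least-significant byte at the lowest address.
Reassemble most-significant byte first: D8 C3 E6 0F → 0xD8C3E60F.

0xD8C3E60F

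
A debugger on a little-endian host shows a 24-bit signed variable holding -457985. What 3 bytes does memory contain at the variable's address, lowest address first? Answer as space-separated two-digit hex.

Two's complement of -457985 in 24 bits: 457985 = 0x06FD01; invert → 0xF902FE; add 1 → 0xF902FF.
Split into bytes (most-significant first): F9 02 FF.
Little-endian: lowest address holds the least-significant byte.
So at ascending addresses the bytes are FF 02 F9.

FF 02 F9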